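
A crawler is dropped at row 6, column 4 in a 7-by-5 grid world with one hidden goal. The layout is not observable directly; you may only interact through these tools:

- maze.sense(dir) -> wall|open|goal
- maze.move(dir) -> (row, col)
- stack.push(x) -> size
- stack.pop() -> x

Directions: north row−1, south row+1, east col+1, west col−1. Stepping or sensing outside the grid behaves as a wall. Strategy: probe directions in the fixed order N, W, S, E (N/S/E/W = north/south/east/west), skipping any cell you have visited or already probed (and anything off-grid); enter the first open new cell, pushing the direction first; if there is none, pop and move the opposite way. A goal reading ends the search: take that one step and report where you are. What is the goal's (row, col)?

# maze.sense(dir='north') -> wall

# maze.sense(dir='west') -> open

# stack.push(x='west') -> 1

# maze.move(dir='west') -> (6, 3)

# maze.sense(dir='north') -> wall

# maze.sense(dir='west') -> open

# stack.push(x='west') -> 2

# maze.move(dir='west') -> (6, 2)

# maze.sense(dir='north') -> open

# stack.push(x='north') -> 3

# maze.move(dir='north') -> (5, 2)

# maze.sense(dir='north') -> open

# stack.push(x='north') -> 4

# maze.move(dir='north') -> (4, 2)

# maze.sense(dir='north') -> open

# stack.push(x='north') -> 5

# maze.move(dir='north') -> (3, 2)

# maze.sense(dir='north') -> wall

# maze.sense(dir='west') -> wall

# maze.sense(dir='east') -> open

# stack.push(x='east') -> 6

# maze.move(dir='east') -> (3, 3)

# maze.sense(dir='north') -> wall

# maze.sense(dir='south') -> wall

# maze.sense(dir='east') -> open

# stack.push(x='east') -> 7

# maze.move(dir='east') -> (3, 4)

# maze.sense(dir='north') -> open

# stack.push(x='north') -> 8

# maze.move(dir='north') -> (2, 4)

# maze.sense(dir='north') -> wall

# stack.pop() -> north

# maze.move(dir='south') -> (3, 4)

# maze.sense(dir='south') -> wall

# stack.pop() -> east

# maze.move(dir='west') -> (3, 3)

# stack.pop() -> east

# maze.move(dir='west') -> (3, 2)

# stack.pop() -> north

# maze.move(dir='south') -> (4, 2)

# maze.sense(dir='west') -> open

# stack.push(x='west') -> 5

# maze.move(dir='west') -> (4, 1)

# maze.sense(dir='west') -> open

# stack.push(x='west') -> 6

# maze.move(dir='west') -> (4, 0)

# maze.sense(dir='north') -> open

# stack.push(x='north') -> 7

# maze.move(dir='north') -> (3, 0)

# maze.sense(dir='north') -> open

# stack.push(x='north') -> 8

# maze.move(dir='north') -> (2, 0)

# maze.sense(dir='north') -> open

# stack.push(x='north') -> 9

# maze.move(dir='north') -> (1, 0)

# maze.sense(dir='north') -> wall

# maze.sense(dir='east') -> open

# stack.push(x='east') -> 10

# maze.move(dir='east') -> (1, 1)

# maze.sense(dir='north') -> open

# stack.push(x='north') -> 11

# maze.move(dir='north') -> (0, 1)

# maze.sense(dir='east') -> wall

# stack.pop() -> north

# maze.move(dir='south') -> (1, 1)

# maze.sense(dir='south') -> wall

# maze.sense(dir='east') -> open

# stack.push(x='east') -> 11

# maze.move(dir='east') -> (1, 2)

# maze.sense(dir='east') -> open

# stack.push(x='east') -> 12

# maze.move(dir='east') -> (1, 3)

# maze.sense(dir='north') -> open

# stack.push(x='north') -> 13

# maze.move(dir='north') -> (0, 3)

# maze.sense(dir='east') -> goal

# maze.move(dir='east') -> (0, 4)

Answer: (0, 4)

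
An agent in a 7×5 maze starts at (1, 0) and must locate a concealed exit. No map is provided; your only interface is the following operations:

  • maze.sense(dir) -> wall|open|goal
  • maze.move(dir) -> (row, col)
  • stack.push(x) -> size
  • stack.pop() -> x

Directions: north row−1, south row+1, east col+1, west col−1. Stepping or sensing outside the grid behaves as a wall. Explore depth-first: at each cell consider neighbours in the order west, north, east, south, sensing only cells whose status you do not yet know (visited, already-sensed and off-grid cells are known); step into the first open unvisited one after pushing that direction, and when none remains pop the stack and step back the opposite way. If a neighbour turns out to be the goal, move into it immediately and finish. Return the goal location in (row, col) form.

→ maze.sense(dir→north)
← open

→ stack.push(x→north)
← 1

→ maze.move(dir→north)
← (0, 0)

→ maze.sense(dir→east)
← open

→ stack.push(x→east)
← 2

→ maze.move(dir→east)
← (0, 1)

→ maze.sense(dir→east)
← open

→ stack.push(x→east)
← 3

→ maze.move(dir→east)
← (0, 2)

→ maze.sense(dir→east)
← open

→ stack.push(x→east)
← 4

→ maze.move(dir→east)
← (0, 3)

→ maze.sense(dir→east)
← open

→ stack.push(x→east)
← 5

→ maze.move(dir→east)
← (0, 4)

→ maze.sense(dir→south)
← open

→ stack.push(x→south)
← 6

→ maze.move(dir→south)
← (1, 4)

→ maze.sense(dir→west)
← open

→ stack.push(x→west)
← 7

→ maze.move(dir→west)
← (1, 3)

→ maze.sense(dir→west)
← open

→ stack.push(x→west)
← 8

→ maze.move(dir→west)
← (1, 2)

→ maze.sense(dir→west)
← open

→ stack.push(x→west)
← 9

→ maze.move(dir→west)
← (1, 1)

→ maze.sense(dir→south)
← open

→ stack.push(x→south)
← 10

→ maze.move(dir→south)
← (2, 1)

→ maze.sense(dir→west)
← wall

→ maze.sense(dir→east)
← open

→ stack.push(x→east)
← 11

→ maze.move(dir→east)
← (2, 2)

→ maze.sense(dir→east)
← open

→ stack.push(x→east)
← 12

→ maze.move(dir→east)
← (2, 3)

→ maze.sense(dir→east)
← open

→ stack.push(x→east)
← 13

→ maze.move(dir→east)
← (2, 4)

→ maze.sense(dir→south)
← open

→ stack.push(x→south)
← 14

→ maze.move(dir→south)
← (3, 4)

→ maze.sense(dir→west)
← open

→ stack.push(x→west)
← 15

→ maze.move(dir→west)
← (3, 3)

→ maze.sense(dir→west)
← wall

→ maze.sense(dir→south)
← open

→ stack.push(x→south)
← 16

→ maze.move(dir→south)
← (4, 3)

→ maze.sense(dir→west)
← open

→ stack.push(x→west)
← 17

→ maze.move(dir→west)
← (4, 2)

→ maze.sense(dir→west)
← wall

→ maze.sense(dir→south)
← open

→ stack.push(x→south)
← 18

→ maze.move(dir→south)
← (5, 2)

→ maze.sense(dir→west)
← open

→ stack.push(x→west)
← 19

→ maze.move(dir→west)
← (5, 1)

→ maze.sense(dir→west)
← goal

→ maze.move(dir→west)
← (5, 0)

Answer: (5, 0)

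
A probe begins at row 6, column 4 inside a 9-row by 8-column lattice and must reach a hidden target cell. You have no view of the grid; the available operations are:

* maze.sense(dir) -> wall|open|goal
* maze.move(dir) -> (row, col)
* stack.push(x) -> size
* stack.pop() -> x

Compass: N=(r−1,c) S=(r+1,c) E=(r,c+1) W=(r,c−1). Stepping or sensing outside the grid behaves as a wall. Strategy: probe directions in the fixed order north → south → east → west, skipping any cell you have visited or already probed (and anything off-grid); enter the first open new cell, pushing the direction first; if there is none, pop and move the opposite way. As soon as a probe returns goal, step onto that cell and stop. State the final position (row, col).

Do: sense[north]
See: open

Do: push[north]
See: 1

Do: move[north]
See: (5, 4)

Do: sense[north]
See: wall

Do: sense[east]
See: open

Do: push[east]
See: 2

Do: move[east]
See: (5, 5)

Do: sense[north]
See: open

Do: push[north]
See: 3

Do: move[north]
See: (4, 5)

Do: sense[north]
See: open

Do: push[north]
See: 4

Do: move[north]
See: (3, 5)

Do: sense[north]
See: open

Do: push[north]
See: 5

Do: move[north]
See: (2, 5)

Do: sense[north]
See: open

Do: push[north]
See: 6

Do: move[north]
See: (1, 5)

Do: sense[north]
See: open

Do: push[north]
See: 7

Do: move[north]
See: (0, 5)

Do: sense[east]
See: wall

Do: sense[west]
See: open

Do: push[west]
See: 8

Do: move[west]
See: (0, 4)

Do: sense[south]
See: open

Do: push[south]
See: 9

Do: move[south]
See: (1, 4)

Do: sense[south]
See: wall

Do: sense[west]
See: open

Do: push[west]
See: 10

Do: move[west]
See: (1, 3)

Do: sense[north]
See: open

Do: push[north]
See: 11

Do: move[north]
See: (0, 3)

Do: sense[west]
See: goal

Do: move[west]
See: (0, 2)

Answer: (0, 2)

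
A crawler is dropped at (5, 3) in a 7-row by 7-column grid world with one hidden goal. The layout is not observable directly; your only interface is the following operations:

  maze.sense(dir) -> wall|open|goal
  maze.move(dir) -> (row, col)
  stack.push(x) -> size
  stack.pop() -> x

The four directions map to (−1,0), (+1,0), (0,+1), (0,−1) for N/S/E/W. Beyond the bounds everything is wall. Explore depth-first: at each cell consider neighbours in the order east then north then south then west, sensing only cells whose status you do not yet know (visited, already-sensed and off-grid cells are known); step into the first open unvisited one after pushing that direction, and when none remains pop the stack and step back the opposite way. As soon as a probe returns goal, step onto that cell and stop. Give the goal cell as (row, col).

Do: maze.sense[dir=east]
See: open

Do: stack.push[x=east]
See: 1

Do: maze.move[dir=east]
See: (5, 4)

Do: maze.sense[dir=east]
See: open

Do: stack.push[x=east]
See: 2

Do: maze.move[dir=east]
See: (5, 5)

Do: maze.sense[dir=east]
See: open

Do: stack.push[x=east]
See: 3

Do: maze.move[dir=east]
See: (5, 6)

Do: maze.sense[dir=north]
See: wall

Do: maze.sense[dir=south]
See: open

Do: stack.push[x=south]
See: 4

Do: maze.move[dir=south]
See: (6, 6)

Do: maze.sense[dir=west]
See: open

Do: stack.push[x=west]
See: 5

Do: maze.move[dir=west]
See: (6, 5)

Do: maze.sense[dir=west]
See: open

Do: stack.push[x=west]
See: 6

Do: maze.move[dir=west]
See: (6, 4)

Do: maze.sense[dir=west]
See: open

Do: stack.push[x=west]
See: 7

Do: maze.move[dir=west]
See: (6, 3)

Do: maze.sense[dir=west]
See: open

Do: stack.push[x=west]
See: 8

Do: maze.move[dir=west]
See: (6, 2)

Do: maze.sense[dir=north]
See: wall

Do: maze.sense[dir=west]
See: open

Do: stack.push[x=west]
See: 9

Do: maze.move[dir=west]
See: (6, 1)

Do: maze.sense[dir=north]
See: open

Do: stack.push[x=north]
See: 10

Do: maze.move[dir=north]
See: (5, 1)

Do: maze.sense[dir=north]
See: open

Do: stack.push[x=north]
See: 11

Do: maze.move[dir=north]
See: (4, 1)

Do: maze.sense[dir=east]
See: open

Do: stack.push[x=east]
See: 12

Do: maze.move[dir=east]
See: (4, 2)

Do: maze.sense[dir=east]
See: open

Do: stack.push[x=east]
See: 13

Do: maze.move[dir=east]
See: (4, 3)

Do: maze.sense[dir=east]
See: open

Do: stack.push[x=east]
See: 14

Do: maze.move[dir=east]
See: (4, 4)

Do: maze.sense[dir=east]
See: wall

Do: maze.sense[dir=north]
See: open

Do: stack.push[x=north]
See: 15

Do: maze.move[dir=north]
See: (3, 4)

Do: maze.sense[dir=east]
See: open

Do: stack.push[x=east]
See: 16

Do: maze.move[dir=east]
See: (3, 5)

Do: maze.sense[dir=east]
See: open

Do: stack.push[x=east]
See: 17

Do: maze.move[dir=east]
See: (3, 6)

Do: maze.sense[dir=north]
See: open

Do: stack.push[x=north]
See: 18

Do: maze.move[dir=north]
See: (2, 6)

Do: maze.sense[dir=north]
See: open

Do: stack.push[x=north]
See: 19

Do: maze.move[dir=north]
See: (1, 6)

Do: maze.sense[dir=north]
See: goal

Do: maze.move[dir=north]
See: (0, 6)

Answer: (0, 6)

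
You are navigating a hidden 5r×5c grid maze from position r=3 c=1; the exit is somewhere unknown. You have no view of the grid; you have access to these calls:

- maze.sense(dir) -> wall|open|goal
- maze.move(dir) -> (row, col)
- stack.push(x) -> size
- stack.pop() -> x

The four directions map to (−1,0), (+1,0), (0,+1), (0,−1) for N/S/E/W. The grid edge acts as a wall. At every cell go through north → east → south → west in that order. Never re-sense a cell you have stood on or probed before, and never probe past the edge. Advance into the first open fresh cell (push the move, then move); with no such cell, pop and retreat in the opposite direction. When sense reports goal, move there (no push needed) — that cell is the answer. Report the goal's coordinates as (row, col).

I use maze.sense using dir→north, which returns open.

Next I call stack.push using x→north, → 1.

Using maze.move using dir→north, and get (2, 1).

Then maze.sense using dir→north, and see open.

I invoke stack.push using x→north, → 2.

I call maze.move using dir→north, — result: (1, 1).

Next I call maze.sense using dir→north, and observe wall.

I invoke maze.sense using dir→east, which returns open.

Using stack.push using x→east, giving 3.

Invoking maze.move using dir→east, → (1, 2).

Then maze.sense using dir→north, and get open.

Invoking stack.push using x→north, and observe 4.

Next I call maze.move using dir→north, : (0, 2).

Then maze.sense using dir→east, → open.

Then stack.push using x→east, yielding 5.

I call maze.move using dir→east, and observe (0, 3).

Calling maze.sense using dir→east, : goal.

Then maze.move using dir→east, → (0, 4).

Answer: (0, 4)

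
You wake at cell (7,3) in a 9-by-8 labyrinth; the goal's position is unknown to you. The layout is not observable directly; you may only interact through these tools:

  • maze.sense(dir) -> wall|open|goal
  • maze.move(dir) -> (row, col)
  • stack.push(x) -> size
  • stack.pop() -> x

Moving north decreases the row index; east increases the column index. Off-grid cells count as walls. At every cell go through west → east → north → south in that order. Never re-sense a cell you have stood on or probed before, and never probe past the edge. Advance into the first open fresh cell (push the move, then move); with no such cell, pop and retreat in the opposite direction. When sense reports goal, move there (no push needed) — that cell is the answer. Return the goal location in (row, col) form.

% 1. maze.sense(dir=west) -> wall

% 2. maze.sense(dir=east) -> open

% 3. stack.push(x=east) -> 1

% 4. maze.move(dir=east) -> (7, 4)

% 5. maze.sense(dir=east) -> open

% 6. stack.push(x=east) -> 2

% 7. maze.move(dir=east) -> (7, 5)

% 8. maze.sense(dir=east) -> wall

% 9. maze.sense(dir=north) -> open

% 10. stack.push(x=north) -> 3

% 11. maze.move(dir=north) -> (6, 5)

% 12. maze.sense(dir=west) -> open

% 13. stack.push(x=west) -> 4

% 14. maze.move(dir=west) -> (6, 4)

% 15. maze.sense(dir=west) -> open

% 16. stack.push(x=west) -> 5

% 17. maze.move(dir=west) -> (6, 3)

% 18. maze.sense(dir=west) -> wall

% 19. maze.sense(dir=north) -> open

% 20. stack.push(x=north) -> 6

% 21. maze.move(dir=north) -> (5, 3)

% 22. maze.sense(dir=west) -> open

% 23. stack.push(x=west) -> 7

% 24. maze.move(dir=west) -> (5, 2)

% 25. maze.sense(dir=west) -> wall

% 26. maze.sense(dir=north) -> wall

% 27. stack.pop() -> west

% 28. maze.move(dir=east) -> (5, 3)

% 29. maze.sense(dir=east) -> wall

% 30. maze.sense(dir=north) -> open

% 31. stack.push(x=north) -> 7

% 32. maze.move(dir=north) -> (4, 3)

% 33. maze.sense(dir=east) -> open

% 34. stack.push(x=east) -> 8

% 35. maze.move(dir=east) -> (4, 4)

% 36. maze.sense(dir=east) -> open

% 37. stack.push(x=east) -> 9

% 38. maze.move(dir=east) -> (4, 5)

% 39. maze.sense(dir=east) -> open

% 40. stack.push(x=east) -> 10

% 41. maze.move(dir=east) -> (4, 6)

% 42. maze.sense(dir=east) -> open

% 43. stack.push(x=east) -> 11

% 44. maze.move(dir=east) -> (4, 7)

% 45. maze.sense(dir=north) -> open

% 46. stack.push(x=north) -> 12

% 47. maze.move(dir=north) -> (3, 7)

% 48. maze.sense(dir=west) -> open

% 49. stack.push(x=west) -> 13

% 50. maze.move(dir=west) -> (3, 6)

% 51. maze.sense(dir=west) -> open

% 52. stack.push(x=west) -> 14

% 53. maze.move(dir=west) -> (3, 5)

% 54. maze.sense(dir=west) -> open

% 55. stack.push(x=west) -> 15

% 56. maze.move(dir=west) -> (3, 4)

% 57. maze.sense(dir=west) -> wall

% 58. maze.sense(dir=north) -> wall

% 59. stack.pop() -> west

% 60. maze.move(dir=east) -> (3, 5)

% 61. maze.sense(dir=north) -> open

% 62. stack.push(x=north) -> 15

% 63. maze.move(dir=north) -> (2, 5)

% 64. maze.sense(dir=east) -> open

% 65. stack.push(x=east) -> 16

% 66. maze.move(dir=east) -> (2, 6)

% 67. maze.sense(dir=east) -> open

% 68. stack.push(x=east) -> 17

% 69. maze.move(dir=east) -> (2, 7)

% 70. maze.sense(dir=north) -> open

% 71. stack.push(x=north) -> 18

% 72. maze.move(dir=north) -> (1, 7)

% 73. maze.sense(dir=west) -> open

% 74. stack.push(x=west) -> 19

% 75. maze.move(dir=west) -> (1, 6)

% 76. maze.sense(dir=west) -> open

% 77. stack.push(x=west) -> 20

% 78. maze.move(dir=west) -> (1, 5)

% 79. maze.sense(dir=west) -> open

% 80. stack.push(x=west) -> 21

% 81. maze.move(dir=west) -> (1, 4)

% 82. maze.sense(dir=west) -> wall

% 83. maze.sense(dir=north) -> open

% 84. stack.push(x=north) -> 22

% 85. maze.move(dir=north) -> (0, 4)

% 86. maze.sense(dir=west) -> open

% 87. stack.push(x=west) -> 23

% 88. maze.move(dir=west) -> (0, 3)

% 89. maze.sense(dir=west) -> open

% 90. stack.push(x=west) -> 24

% 91. maze.move(dir=west) -> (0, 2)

% 92. maze.sense(dir=west) -> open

% 93. stack.push(x=west) -> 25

% 94. maze.move(dir=west) -> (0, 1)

% 95. maze.sense(dir=west) -> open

% 96. stack.push(x=west) -> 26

% 97. maze.move(dir=west) -> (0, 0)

% 98. maze.sense(dir=south) -> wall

% 99. stack.pop() -> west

% 100. maze.move(dir=east) -> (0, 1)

% 101. maze.sense(dir=south) -> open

% 102. stack.push(x=south) -> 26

% 103. maze.move(dir=south) -> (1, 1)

% 104. maze.sense(dir=east) -> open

% 105. stack.push(x=east) -> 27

% 106. maze.move(dir=east) -> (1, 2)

% 107. maze.sense(dir=south) -> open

% 108. stack.push(x=south) -> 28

% 109. maze.move(dir=south) -> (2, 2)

% 110. maze.sense(dir=west) -> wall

% 111. maze.sense(dir=east) -> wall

% 112. maze.sense(dir=south) -> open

% 113. stack.push(x=south) -> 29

% 114. maze.move(dir=south) -> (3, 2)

% 115. maze.sense(dir=west) -> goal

% 116. maze.move(dir=west) -> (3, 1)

Answer: (3, 1)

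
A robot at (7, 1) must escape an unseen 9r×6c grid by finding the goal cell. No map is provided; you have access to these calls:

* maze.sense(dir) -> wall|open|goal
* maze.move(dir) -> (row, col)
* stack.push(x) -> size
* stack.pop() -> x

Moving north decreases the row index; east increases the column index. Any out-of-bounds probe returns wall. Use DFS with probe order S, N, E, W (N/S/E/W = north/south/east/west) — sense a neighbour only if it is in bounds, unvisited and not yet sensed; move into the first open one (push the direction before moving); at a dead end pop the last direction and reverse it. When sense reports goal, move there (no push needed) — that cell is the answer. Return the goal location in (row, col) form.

Step: maze.sense[dir=south]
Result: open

Step: stack.push[x=south]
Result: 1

Step: maze.move[dir=south]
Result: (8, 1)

Step: maze.sense[dir=east]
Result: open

Step: stack.push[x=east]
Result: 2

Step: maze.move[dir=east]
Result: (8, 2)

Step: maze.sense[dir=north]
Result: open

Step: stack.push[x=north]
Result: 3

Step: maze.move[dir=north]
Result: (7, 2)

Step: maze.sense[dir=north]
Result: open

Step: stack.push[x=north]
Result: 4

Step: maze.move[dir=north]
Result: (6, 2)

Step: maze.sense[dir=north]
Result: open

Step: stack.push[x=north]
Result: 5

Step: maze.move[dir=north]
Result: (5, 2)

Step: maze.sense[dir=north]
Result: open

Step: stack.push[x=north]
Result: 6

Step: maze.move[dir=north]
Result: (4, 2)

Step: maze.sense[dir=north]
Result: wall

Step: maze.sense[dir=east]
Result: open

Step: stack.push[x=east]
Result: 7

Step: maze.move[dir=east]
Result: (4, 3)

Step: maze.sense[dir=south]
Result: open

Step: stack.push[x=south]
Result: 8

Step: maze.move[dir=south]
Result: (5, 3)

Step: maze.sense[dir=south]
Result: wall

Step: maze.sense[dir=east]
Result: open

Step: stack.push[x=east]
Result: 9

Step: maze.move[dir=east]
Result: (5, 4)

Step: maze.sense[dir=south]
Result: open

Step: stack.push[x=south]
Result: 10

Step: maze.move[dir=south]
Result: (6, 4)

Step: maze.sense[dir=south]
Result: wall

Step: maze.sense[dir=east]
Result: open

Step: stack.push[x=east]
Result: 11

Step: maze.move[dir=east]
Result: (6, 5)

Step: maze.sense[dir=south]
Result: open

Step: stack.push[x=south]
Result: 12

Step: maze.move[dir=south]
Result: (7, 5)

Step: maze.sense[dir=south]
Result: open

Step: stack.push[x=south]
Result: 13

Step: maze.move[dir=south]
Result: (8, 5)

Step: maze.sense[dir=west]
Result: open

Step: stack.push[x=west]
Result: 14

Step: maze.move[dir=west]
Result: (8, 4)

Step: maze.sense[dir=west]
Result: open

Step: stack.push[x=west]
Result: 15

Step: maze.move[dir=west]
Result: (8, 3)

Step: maze.sense[dir=north]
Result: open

Step: stack.push[x=north]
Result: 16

Step: maze.move[dir=north]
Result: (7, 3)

Step: stack.pop[]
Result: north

Step: maze.move[dir=south]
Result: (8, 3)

Step: stack.pop[]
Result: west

Step: maze.move[dir=east]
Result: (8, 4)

Step: stack.pop[]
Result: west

Step: maze.move[dir=east]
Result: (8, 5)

Step: stack.pop[]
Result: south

Step: maze.move[dir=north]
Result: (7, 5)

Step: stack.pop[]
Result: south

Step: maze.move[dir=north]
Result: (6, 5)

Step: maze.sense[dir=north]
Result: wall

Step: stack.pop[]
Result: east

Step: maze.move[dir=west]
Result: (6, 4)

Step: stack.pop[]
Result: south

Step: maze.move[dir=north]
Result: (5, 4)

Step: maze.sense[dir=north]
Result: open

Step: stack.push[x=north]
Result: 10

Step: maze.move[dir=north]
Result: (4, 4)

Step: maze.sense[dir=north]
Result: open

Step: stack.push[x=north]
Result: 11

Step: maze.move[dir=north]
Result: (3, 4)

Step: maze.sense[dir=north]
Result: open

Step: stack.push[x=north]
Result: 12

Step: maze.move[dir=north]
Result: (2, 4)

Step: maze.sense[dir=north]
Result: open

Step: stack.push[x=north]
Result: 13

Step: maze.move[dir=north]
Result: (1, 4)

Step: maze.sense[dir=north]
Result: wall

Step: maze.sense[dir=east]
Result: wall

Step: maze.sense[dir=west]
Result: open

Step: stack.push[x=west]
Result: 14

Step: maze.move[dir=west]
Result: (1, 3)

Step: maze.sense[dir=south]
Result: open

Step: stack.push[x=south]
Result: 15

Step: maze.move[dir=south]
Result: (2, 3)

Step: maze.sense[dir=south]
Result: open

Step: stack.push[x=south]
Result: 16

Step: maze.move[dir=south]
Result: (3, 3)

Step: stack.pop[]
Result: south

Step: maze.move[dir=north]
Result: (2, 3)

Step: maze.sense[dir=west]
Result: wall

Step: stack.pop[]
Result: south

Step: maze.move[dir=north]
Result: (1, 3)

Step: maze.sense[dir=north]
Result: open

Step: stack.push[x=north]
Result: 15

Step: maze.move[dir=north]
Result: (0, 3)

Step: maze.sense[dir=west]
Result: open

Step: stack.push[x=west]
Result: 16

Step: maze.move[dir=west]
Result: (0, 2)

Step: maze.sense[dir=south]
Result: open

Step: stack.push[x=south]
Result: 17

Step: maze.move[dir=south]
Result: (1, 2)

Step: maze.sense[dir=west]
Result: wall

Step: stack.pop[]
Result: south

Step: maze.move[dir=north]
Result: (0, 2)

Step: maze.sense[dir=west]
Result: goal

Step: maze.move[dir=west]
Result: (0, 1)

Answer: (0, 1)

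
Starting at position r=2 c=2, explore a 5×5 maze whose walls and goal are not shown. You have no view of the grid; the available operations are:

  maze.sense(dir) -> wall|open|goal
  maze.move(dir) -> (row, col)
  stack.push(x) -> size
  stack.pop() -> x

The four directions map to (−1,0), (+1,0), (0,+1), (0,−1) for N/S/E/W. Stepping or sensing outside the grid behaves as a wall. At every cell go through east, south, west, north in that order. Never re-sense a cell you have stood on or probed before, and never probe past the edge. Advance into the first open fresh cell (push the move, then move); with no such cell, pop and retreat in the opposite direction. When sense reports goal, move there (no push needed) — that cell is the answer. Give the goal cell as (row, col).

> sense dir='east'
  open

> push x='east'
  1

> move dir='east'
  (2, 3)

> sense dir='east'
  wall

> sense dir='south'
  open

> push x='south'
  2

> move dir='south'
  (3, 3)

> sense dir='east'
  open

> push x='east'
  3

> move dir='east'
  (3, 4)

> sense dir='south'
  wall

> pop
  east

> move dir='west'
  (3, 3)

> sense dir='south'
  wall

> sense dir='west'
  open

> push x='west'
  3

> move dir='west'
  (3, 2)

> sense dir='south'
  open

> push x='south'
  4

> move dir='south'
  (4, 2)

> sense dir='west'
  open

> push x='west'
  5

> move dir='west'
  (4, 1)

> sense dir='west'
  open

> push x='west'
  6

> move dir='west'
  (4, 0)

> sense dir='north'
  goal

> move dir='north'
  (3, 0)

Answer: (3, 0)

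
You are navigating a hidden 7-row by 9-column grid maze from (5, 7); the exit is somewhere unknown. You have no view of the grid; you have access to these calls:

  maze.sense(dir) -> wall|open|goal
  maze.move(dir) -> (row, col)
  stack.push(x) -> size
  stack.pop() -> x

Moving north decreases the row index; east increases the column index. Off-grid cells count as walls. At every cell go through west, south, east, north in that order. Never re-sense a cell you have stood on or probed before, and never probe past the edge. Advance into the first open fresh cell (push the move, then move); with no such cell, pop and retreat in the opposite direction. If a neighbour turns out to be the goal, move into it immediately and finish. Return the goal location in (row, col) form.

$ maze.sense dir→west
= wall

$ maze.sense dir→south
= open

$ stack.push x→south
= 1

$ maze.move dir→south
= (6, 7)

$ maze.sense dir→west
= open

$ stack.push x→west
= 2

$ maze.move dir→west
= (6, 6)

$ maze.sense dir→west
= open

$ stack.push x→west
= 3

$ maze.move dir→west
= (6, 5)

$ maze.sense dir→west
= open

$ stack.push x→west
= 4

$ maze.move dir→west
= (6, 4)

$ maze.sense dir→west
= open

$ stack.push x→west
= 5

$ maze.move dir→west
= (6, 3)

$ maze.sense dir→west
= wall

$ maze.sense dir→north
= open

$ stack.push x→north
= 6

$ maze.move dir→north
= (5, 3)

$ maze.sense dir→west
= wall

$ maze.sense dir→east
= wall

$ maze.sense dir→north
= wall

$ stack.pop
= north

$ maze.move dir→south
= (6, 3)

$ stack.pop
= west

$ maze.move dir→east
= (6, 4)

$ stack.pop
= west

$ maze.move dir→east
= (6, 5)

$ maze.sense dir→north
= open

$ stack.push x→north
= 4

$ maze.move dir→north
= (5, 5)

$ maze.sense dir→north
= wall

$ stack.pop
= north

$ maze.move dir→south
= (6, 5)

$ stack.pop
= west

$ maze.move dir→east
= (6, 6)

$ stack.pop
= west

$ maze.move dir→east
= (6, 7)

$ maze.sense dir→east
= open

$ stack.push x→east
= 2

$ maze.move dir→east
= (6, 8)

$ maze.sense dir→north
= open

$ stack.push x→north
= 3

$ maze.move dir→north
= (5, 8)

$ maze.sense dir→north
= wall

$ stack.pop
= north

$ maze.move dir→south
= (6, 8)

$ stack.pop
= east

$ maze.move dir→west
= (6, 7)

$ stack.pop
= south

$ maze.move dir→north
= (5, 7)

$ maze.sense dir→north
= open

$ stack.push x→north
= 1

$ maze.move dir→north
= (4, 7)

$ maze.sense dir→west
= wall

$ maze.sense dir→north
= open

$ stack.push x→north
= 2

$ maze.move dir→north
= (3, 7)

$ maze.sense dir→west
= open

$ stack.push x→west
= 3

$ maze.move dir→west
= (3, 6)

$ maze.sense dir→west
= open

$ stack.push x→west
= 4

$ maze.move dir→west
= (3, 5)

$ maze.sense dir→west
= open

$ stack.push x→west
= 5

$ maze.move dir→west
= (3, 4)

$ maze.sense dir→west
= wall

$ maze.sense dir→south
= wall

$ maze.sense dir→north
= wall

$ stack.pop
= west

$ maze.move dir→east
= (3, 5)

$ maze.sense dir→north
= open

$ stack.push x→north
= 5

$ maze.move dir→north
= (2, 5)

$ maze.sense dir→east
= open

$ stack.push x→east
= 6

$ maze.move dir→east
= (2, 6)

$ maze.sense dir→east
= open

$ stack.push x→east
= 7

$ maze.move dir→east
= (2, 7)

$ maze.sense dir→east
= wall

$ maze.sense dir→north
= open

$ stack.push x→north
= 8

$ maze.move dir→north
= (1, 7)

$ maze.sense dir→west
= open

$ stack.push x→west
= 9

$ maze.move dir→west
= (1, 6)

$ maze.sense dir→west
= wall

$ maze.sense dir→north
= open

$ stack.push x→north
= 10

$ maze.move dir→north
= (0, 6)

$ maze.sense dir→west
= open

$ stack.push x→west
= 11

$ maze.move dir→west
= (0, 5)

$ maze.sense dir→west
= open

$ stack.push x→west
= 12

$ maze.move dir→west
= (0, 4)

$ maze.sense dir→west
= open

$ stack.push x→west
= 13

$ maze.move dir→west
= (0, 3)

$ maze.sense dir→west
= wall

$ maze.sense dir→south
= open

$ stack.push x→south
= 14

$ maze.move dir→south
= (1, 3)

$ maze.sense dir→west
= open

$ stack.push x→west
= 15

$ maze.move dir→west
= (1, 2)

$ maze.sense dir→west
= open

$ stack.push x→west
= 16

$ maze.move dir→west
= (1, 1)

$ maze.sense dir→west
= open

$ stack.push x→west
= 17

$ maze.move dir→west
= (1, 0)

$ maze.sense dir→south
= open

$ stack.push x→south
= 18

$ maze.move dir→south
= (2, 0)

$ maze.sense dir→south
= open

$ stack.push x→south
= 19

$ maze.move dir→south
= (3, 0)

$ maze.sense dir→south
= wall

$ maze.sense dir→east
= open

$ stack.push x→east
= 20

$ maze.move dir→east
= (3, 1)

$ maze.sense dir→south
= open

$ stack.push x→south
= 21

$ maze.move dir→south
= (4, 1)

$ maze.sense dir→south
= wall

$ maze.sense dir→east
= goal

$ maze.move dir→east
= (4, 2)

Answer: (4, 2)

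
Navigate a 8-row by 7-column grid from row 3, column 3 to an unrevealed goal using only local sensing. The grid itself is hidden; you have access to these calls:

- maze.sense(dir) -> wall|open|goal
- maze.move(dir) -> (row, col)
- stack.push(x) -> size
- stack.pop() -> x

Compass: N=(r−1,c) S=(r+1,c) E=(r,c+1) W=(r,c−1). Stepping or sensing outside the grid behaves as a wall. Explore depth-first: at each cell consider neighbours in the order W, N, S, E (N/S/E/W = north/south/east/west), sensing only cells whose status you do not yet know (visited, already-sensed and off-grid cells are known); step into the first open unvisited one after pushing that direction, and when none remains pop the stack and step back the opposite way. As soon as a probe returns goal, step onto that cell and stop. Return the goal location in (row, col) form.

;; maze.sense(dir=west) ~> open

;; stack.push(x=west) ~> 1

;; maze.move(dir=west) ~> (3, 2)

;; maze.sense(dir=west) ~> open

;; stack.push(x=west) ~> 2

;; maze.move(dir=west) ~> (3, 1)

;; maze.sense(dir=west) ~> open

;; stack.push(x=west) ~> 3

;; maze.move(dir=west) ~> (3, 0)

;; maze.sense(dir=north) ~> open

;; stack.push(x=north) ~> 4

;; maze.move(dir=north) ~> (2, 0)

;; maze.sense(dir=north) ~> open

;; stack.push(x=north) ~> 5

;; maze.move(dir=north) ~> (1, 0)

;; maze.sense(dir=north) ~> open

;; stack.push(x=north) ~> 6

;; maze.move(dir=north) ~> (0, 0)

;; maze.sense(dir=east) ~> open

;; stack.push(x=east) ~> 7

;; maze.move(dir=east) ~> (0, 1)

;; maze.sense(dir=south) ~> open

;; stack.push(x=south) ~> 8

;; maze.move(dir=south) ~> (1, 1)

;; maze.sense(dir=south) ~> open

;; stack.push(x=south) ~> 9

;; maze.move(dir=south) ~> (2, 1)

;; maze.sense(dir=east) ~> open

;; stack.push(x=east) ~> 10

;; maze.move(dir=east) ~> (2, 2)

;; maze.sense(dir=north) ~> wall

;; maze.sense(dir=east) ~> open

;; stack.push(x=east) ~> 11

;; maze.move(dir=east) ~> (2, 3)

;; maze.sense(dir=north) ~> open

;; stack.push(x=north) ~> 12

;; maze.move(dir=north) ~> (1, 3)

;; maze.sense(dir=north) ~> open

;; stack.push(x=north) ~> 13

;; maze.move(dir=north) ~> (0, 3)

;; maze.sense(dir=west) ~> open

;; stack.push(x=west) ~> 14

;; maze.move(dir=west) ~> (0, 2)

;; stack.pop() ~> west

;; maze.move(dir=east) ~> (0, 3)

;; maze.sense(dir=east) ~> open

;; stack.push(x=east) ~> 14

;; maze.move(dir=east) ~> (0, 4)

;; maze.sense(dir=south) ~> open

;; stack.push(x=south) ~> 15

;; maze.move(dir=south) ~> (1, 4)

;; maze.sense(dir=south) ~> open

;; stack.push(x=south) ~> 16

;; maze.move(dir=south) ~> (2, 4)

;; maze.sense(dir=south) ~> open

;; stack.push(x=south) ~> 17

;; maze.move(dir=south) ~> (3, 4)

;; maze.sense(dir=south) ~> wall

;; maze.sense(dir=east) ~> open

;; stack.push(x=east) ~> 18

;; maze.move(dir=east) ~> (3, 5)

;; maze.sense(dir=north) ~> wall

;; maze.sense(dir=south) ~> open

;; stack.push(x=south) ~> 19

;; maze.move(dir=south) ~> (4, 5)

;; maze.sense(dir=south) ~> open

;; stack.push(x=south) ~> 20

;; maze.move(dir=south) ~> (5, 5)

;; maze.sense(dir=west) ~> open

;; stack.push(x=west) ~> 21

;; maze.move(dir=west) ~> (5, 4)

;; maze.sense(dir=west) ~> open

;; stack.push(x=west) ~> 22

;; maze.move(dir=west) ~> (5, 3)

;; maze.sense(dir=west) ~> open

;; stack.push(x=west) ~> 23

;; maze.move(dir=west) ~> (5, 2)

;; maze.sense(dir=west) ~> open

;; stack.push(x=west) ~> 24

;; maze.move(dir=west) ~> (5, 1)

;; maze.sense(dir=west) ~> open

;; stack.push(x=west) ~> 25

;; maze.move(dir=west) ~> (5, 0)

;; maze.sense(dir=north) ~> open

;; stack.push(x=north) ~> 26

;; maze.move(dir=north) ~> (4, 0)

;; maze.sense(dir=east) ~> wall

;; stack.pop() ~> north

;; maze.move(dir=south) ~> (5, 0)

;; maze.sense(dir=south) ~> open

;; stack.push(x=south) ~> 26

;; maze.move(dir=south) ~> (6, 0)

;; maze.sense(dir=south) ~> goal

;; maze.move(dir=south) ~> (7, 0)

Answer: (7, 0)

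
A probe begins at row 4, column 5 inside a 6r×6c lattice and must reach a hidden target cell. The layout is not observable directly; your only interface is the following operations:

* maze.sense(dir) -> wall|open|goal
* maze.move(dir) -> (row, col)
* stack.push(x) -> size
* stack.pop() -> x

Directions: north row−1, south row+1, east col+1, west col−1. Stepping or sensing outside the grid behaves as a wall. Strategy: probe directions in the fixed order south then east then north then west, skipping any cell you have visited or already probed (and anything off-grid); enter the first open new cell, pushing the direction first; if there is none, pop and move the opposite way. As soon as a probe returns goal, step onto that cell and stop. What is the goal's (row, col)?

Act: maze.sense[south]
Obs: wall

Act: maze.sense[north]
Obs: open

Act: stack.push[north]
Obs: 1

Act: maze.move[north]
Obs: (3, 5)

Act: maze.sense[north]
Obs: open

Act: stack.push[north]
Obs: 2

Act: maze.move[north]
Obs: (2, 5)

Act: maze.sense[north]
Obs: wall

Act: maze.sense[west]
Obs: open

Act: stack.push[west]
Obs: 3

Act: maze.move[west]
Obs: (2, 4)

Act: maze.sense[south]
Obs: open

Act: stack.push[south]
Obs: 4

Act: maze.move[south]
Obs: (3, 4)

Act: maze.sense[south]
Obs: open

Act: stack.push[south]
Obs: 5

Act: maze.move[south]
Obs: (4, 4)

Act: maze.sense[south]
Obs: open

Act: stack.push[south]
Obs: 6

Act: maze.move[south]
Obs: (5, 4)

Act: maze.sense[west]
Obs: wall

Act: stack.pop[]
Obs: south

Act: maze.move[north]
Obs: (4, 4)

Act: maze.sense[west]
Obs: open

Act: stack.push[west]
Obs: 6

Act: maze.move[west]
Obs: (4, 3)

Act: maze.sense[north]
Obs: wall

Act: maze.sense[west]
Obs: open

Act: stack.push[west]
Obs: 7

Act: maze.move[west]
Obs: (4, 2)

Act: maze.sense[south]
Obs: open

Act: stack.push[south]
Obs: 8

Act: maze.move[south]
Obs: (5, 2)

Act: maze.sense[west]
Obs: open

Act: stack.push[west]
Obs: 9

Act: maze.move[west]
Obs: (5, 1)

Act: maze.sense[north]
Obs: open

Act: stack.push[north]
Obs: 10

Act: maze.move[north]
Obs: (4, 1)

Act: maze.sense[north]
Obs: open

Act: stack.push[north]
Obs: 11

Act: maze.move[north]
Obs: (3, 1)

Act: maze.sense[east]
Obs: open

Act: stack.push[east]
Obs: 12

Act: maze.move[east]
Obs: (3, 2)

Act: maze.sense[north]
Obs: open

Act: stack.push[north]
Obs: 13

Act: maze.move[north]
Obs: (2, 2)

Act: maze.sense[east]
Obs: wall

Act: maze.sense[north]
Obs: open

Act: stack.push[north]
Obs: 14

Act: maze.move[north]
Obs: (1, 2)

Act: maze.sense[east]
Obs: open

Act: stack.push[east]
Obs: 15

Act: maze.move[east]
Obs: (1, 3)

Act: maze.sense[east]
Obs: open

Act: stack.push[east]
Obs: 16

Act: maze.move[east]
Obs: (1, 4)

Act: maze.sense[north]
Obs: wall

Act: stack.pop[]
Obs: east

Act: maze.move[west]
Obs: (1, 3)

Act: maze.sense[north]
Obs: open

Act: stack.push[north]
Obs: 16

Act: maze.move[north]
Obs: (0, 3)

Act: maze.sense[west]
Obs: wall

Act: stack.pop[]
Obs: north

Act: maze.move[south]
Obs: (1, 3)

Act: stack.pop[]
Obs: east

Act: maze.move[west]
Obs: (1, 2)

Act: maze.sense[west]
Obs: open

Act: stack.push[west]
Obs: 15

Act: maze.move[west]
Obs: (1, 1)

Act: maze.sense[south]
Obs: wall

Act: maze.sense[north]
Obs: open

Act: stack.push[north]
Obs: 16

Act: maze.move[north]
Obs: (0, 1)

Act: maze.sense[west]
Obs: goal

Act: maze.move[west]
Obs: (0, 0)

Answer: (0, 0)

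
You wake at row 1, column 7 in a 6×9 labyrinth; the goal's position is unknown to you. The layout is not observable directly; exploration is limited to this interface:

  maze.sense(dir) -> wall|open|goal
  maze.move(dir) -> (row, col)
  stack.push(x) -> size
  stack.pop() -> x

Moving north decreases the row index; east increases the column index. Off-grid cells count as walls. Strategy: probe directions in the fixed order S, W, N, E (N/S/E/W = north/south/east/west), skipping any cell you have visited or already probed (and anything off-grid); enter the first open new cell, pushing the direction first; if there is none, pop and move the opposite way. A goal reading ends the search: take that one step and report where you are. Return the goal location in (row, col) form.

→ sense(south)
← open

→ push(south)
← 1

→ move(south)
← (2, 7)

→ sense(south)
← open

→ push(south)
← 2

→ move(south)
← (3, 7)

→ sense(south)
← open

→ push(south)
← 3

→ move(south)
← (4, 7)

→ sense(south)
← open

→ push(south)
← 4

→ move(south)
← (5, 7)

→ sense(west)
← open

→ push(west)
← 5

→ move(west)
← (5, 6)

→ sense(west)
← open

→ push(west)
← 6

→ move(west)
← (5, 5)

→ sense(west)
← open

→ push(west)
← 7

→ move(west)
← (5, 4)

→ sense(west)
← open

→ push(west)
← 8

→ move(west)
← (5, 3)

→ sense(west)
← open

→ push(west)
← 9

→ move(west)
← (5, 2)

→ sense(west)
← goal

→ move(west)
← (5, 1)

Answer: (5, 1)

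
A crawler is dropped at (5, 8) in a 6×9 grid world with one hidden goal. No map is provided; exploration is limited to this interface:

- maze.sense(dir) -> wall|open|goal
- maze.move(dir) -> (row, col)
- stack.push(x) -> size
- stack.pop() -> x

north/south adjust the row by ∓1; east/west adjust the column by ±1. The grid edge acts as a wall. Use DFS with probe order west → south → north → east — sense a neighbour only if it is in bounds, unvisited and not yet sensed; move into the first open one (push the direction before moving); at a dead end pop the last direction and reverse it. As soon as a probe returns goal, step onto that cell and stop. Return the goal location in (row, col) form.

-> maze.sense(west)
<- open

-> stack.push(west)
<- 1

-> maze.move(west)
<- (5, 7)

-> maze.sense(west)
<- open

-> stack.push(west)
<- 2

-> maze.move(west)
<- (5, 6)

-> maze.sense(west)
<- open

-> stack.push(west)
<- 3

-> maze.move(west)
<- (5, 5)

-> maze.sense(west)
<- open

-> stack.push(west)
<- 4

-> maze.move(west)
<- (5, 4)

-> maze.sense(west)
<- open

-> stack.push(west)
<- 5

-> maze.move(west)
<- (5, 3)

-> maze.sense(west)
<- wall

-> maze.sense(north)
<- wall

-> stack.pop()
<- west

-> maze.move(east)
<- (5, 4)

-> maze.sense(north)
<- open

-> stack.push(north)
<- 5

-> maze.move(north)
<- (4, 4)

-> maze.sense(north)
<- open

-> stack.push(north)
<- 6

-> maze.move(north)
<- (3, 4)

-> maze.sense(west)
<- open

-> stack.push(west)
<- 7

-> maze.move(west)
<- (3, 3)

-> maze.sense(west)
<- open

-> stack.push(west)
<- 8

-> maze.move(west)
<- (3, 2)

-> maze.sense(west)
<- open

-> stack.push(west)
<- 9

-> maze.move(west)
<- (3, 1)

-> maze.sense(west)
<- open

-> stack.push(west)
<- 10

-> maze.move(west)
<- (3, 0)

-> maze.sense(south)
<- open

-> stack.push(south)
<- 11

-> maze.move(south)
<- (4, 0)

-> maze.sense(south)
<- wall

-> maze.sense(east)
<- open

-> stack.push(east)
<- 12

-> maze.move(east)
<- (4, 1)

-> maze.sense(south)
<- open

-> stack.push(south)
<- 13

-> maze.move(south)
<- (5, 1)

-> stack.pop()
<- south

-> maze.move(north)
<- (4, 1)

-> maze.sense(east)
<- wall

-> stack.pop()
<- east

-> maze.move(west)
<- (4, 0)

-> stack.pop()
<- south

-> maze.move(north)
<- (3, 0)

-> maze.sense(north)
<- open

-> stack.push(north)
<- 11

-> maze.move(north)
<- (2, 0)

-> maze.sense(north)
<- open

-> stack.push(north)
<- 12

-> maze.move(north)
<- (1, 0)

-> maze.sense(north)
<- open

-> stack.push(north)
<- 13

-> maze.move(north)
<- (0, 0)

-> maze.sense(east)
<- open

-> stack.push(east)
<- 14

-> maze.move(east)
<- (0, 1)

-> maze.sense(south)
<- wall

-> maze.sense(east)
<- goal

-> maze.move(east)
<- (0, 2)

Answer: (0, 2)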